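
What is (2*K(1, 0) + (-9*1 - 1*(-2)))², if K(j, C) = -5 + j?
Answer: 225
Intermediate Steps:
(2*K(1, 0) + (-9*1 - 1*(-2)))² = (2*(-5 + 1) + (-9*1 - 1*(-2)))² = (2*(-4) + (-9 + 2))² = (-8 - 7)² = (-15)² = 225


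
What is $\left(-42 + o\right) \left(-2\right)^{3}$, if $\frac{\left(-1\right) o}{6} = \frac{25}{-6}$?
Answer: $136$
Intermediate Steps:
$o = 25$ ($o = - 6 \frac{25}{-6} = - 6 \cdot 25 \left(- \frac{1}{6}\right) = \left(-6\right) \left(- \frac{25}{6}\right) = 25$)
$\left(-42 + o\right) \left(-2\right)^{3} = \left(-42 + 25\right) \left(-2\right)^{3} = \left(-17\right) \left(-8\right) = 136$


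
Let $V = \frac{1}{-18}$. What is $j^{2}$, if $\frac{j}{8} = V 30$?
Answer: $\frac{1600}{9} \approx 177.78$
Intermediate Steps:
$V = - \frac{1}{18} \approx -0.055556$
$j = - \frac{40}{3}$ ($j = 8 \left(\left(- \frac{1}{18}\right) 30\right) = 8 \left(- \frac{5}{3}\right) = - \frac{40}{3} \approx -13.333$)
$j^{2} = \left(- \frac{40}{3}\right)^{2} = \frac{1600}{9}$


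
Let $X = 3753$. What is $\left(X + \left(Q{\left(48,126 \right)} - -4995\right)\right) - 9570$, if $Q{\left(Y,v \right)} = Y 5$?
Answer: $-582$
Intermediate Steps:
$Q{\left(Y,v \right)} = 5 Y$
$\left(X + \left(Q{\left(48,126 \right)} - -4995\right)\right) - 9570 = \left(3753 + \left(5 \cdot 48 - -4995\right)\right) - 9570 = \left(3753 + \left(240 + 4995\right)\right) - 9570 = \left(3753 + 5235\right) - 9570 = 8988 - 9570 = -582$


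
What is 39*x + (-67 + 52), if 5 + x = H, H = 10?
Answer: 180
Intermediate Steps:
x = 5 (x = -5 + 10 = 5)
39*x + (-67 + 52) = 39*5 + (-67 + 52) = 195 - 15 = 180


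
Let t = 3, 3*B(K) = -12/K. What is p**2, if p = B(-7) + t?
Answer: 625/49 ≈ 12.755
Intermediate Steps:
B(K) = -4/K (B(K) = (-12/K)/3 = -4/K)
p = 25/7 (p = -4/(-7) + 3 = -4*(-1/7) + 3 = 4/7 + 3 = 25/7 ≈ 3.5714)
p**2 = (25/7)**2 = 625/49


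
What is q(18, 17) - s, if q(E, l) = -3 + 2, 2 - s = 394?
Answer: 391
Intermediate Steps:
s = -392 (s = 2 - 1*394 = 2 - 394 = -392)
q(E, l) = -1
q(18, 17) - s = -1 - 1*(-392) = -1 + 392 = 391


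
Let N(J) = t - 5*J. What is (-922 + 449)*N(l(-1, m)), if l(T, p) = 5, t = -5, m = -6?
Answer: 14190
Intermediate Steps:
N(J) = -5 - 5*J
(-922 + 449)*N(l(-1, m)) = (-922 + 449)*(-5 - 5*5) = -473*(-5 - 25) = -473*(-30) = 14190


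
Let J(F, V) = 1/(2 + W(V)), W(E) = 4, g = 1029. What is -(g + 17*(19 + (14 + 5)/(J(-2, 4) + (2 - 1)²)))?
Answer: -11402/7 ≈ -1628.9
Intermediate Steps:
J(F, V) = ⅙ (J(F, V) = 1/(2 + 4) = 1/6 = ⅙)
-(g + 17*(19 + (14 + 5)/(J(-2, 4) + (2 - 1)²))) = -(1029 + 17*(19 + (14 + 5)/(⅙ + (2 - 1)²))) = -(1029 + 17*(19 + 19/(⅙ + 1²))) = -(1029 + 17*(19 + 19/(⅙ + 1))) = -(1029 + 17*(19 + 19/(7/6))) = -(1029 + 17*(19 + 19*(6/7))) = -(1029 + 17*(19 + 114/7)) = -(1029 + 17*(247/7)) = -(1029 + 4199/7) = -1*11402/7 = -11402/7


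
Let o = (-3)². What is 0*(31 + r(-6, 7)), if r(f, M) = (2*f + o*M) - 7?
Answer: 0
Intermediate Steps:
o = 9
r(f, M) = -7 + 2*f + 9*M (r(f, M) = (2*f + 9*M) - 7 = -7 + 2*f + 9*M)
0*(31 + r(-6, 7)) = 0*(31 + (-7 + 2*(-6) + 9*7)) = 0*(31 + (-7 - 12 + 63)) = 0*(31 + 44) = 0*75 = 0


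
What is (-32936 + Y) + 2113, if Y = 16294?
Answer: -14529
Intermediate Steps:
(-32936 + Y) + 2113 = (-32936 + 16294) + 2113 = -16642 + 2113 = -14529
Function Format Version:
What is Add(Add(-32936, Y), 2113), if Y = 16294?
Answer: -14529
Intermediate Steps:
Add(Add(-32936, Y), 2113) = Add(Add(-32936, 16294), 2113) = Add(-16642, 2113) = -14529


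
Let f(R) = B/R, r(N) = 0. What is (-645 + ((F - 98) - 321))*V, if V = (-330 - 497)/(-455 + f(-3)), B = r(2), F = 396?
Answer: -552436/455 ≈ -1214.1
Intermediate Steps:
B = 0
f(R) = 0 (f(R) = 0/R = 0)
V = 827/455 (V = (-330 - 497)/(-455 + 0) = -827/(-455) = -827*(-1/455) = 827/455 ≈ 1.8176)
(-645 + ((F - 98) - 321))*V = (-645 + ((396 - 98) - 321))*(827/455) = (-645 + (298 - 321))*(827/455) = (-645 - 23)*(827/455) = -668*827/455 = -552436/455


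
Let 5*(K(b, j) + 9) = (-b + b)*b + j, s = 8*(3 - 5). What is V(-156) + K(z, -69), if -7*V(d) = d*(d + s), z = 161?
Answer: -134958/35 ≈ -3855.9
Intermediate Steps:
s = -16 (s = 8*(-2) = -16)
K(b, j) = -9 + j/5 (K(b, j) = -9 + ((-b + b)*b + j)/5 = -9 + (0*b + j)/5 = -9 + (0 + j)/5 = -9 + j/5)
V(d) = -d*(-16 + d)/7 (V(d) = -d*(d - 16)/7 = -d*(-16 + d)/7)
V(-156) + K(z, -69) = (⅐)*(-156)*(16 - 1*(-156)) + (-9 + (⅕)*(-69)) = (⅐)*(-156)*(16 + 156) + (-9 - 69/5) = (⅐)*(-156)*172 - 114/5 = -26832/7 - 114/5 = -134958/35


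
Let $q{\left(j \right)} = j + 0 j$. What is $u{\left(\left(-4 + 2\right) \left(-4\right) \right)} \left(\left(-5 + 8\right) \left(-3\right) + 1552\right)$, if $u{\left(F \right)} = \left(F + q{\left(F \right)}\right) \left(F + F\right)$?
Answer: $395008$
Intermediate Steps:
$q{\left(j \right)} = j$ ($q{\left(j \right)} = j + 0 = j$)
$u{\left(F \right)} = 4 F^{2}$ ($u{\left(F \right)} = \left(F + F\right) \left(F + F\right) = 2 F 2 F = 4 F^{2}$)
$u{\left(\left(-4 + 2\right) \left(-4\right) \right)} \left(\left(-5 + 8\right) \left(-3\right) + 1552\right) = 4 \left(\left(-4 + 2\right) \left(-4\right)\right)^{2} \left(\left(-5 + 8\right) \left(-3\right) + 1552\right) = 4 \left(\left(-2\right) \left(-4\right)\right)^{2} \left(3 \left(-3\right) + 1552\right) = 4 \cdot 8^{2} \left(-9 + 1552\right) = 4 \cdot 64 \cdot 1543 = 256 \cdot 1543 = 395008$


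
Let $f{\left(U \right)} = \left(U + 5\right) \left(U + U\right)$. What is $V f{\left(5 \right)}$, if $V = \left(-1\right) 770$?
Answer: $-77000$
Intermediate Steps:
$V = -770$
$f{\left(U \right)} = 2 U \left(5 + U\right)$ ($f{\left(U \right)} = \left(5 + U\right) 2 U = 2 U \left(5 + U\right)$)
$V f{\left(5 \right)} = - 770 \cdot 2 \cdot 5 \left(5 + 5\right) = - 770 \cdot 2 \cdot 5 \cdot 10 = \left(-770\right) 100 = -77000$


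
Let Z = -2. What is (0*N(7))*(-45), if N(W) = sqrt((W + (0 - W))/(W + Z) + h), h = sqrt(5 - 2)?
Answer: 0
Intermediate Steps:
h = sqrt(3) ≈ 1.7320
N(W) = 3**(1/4) (N(W) = sqrt((W + (0 - W))/(W - 2) + sqrt(3)) = sqrt((W - W)/(-2 + W) + sqrt(3)) = sqrt(0/(-2 + W) + sqrt(3)) = sqrt(0 + sqrt(3)) = sqrt(sqrt(3)) = 3**(1/4))
(0*N(7))*(-45) = (0*3**(1/4))*(-45) = 0*(-45) = 0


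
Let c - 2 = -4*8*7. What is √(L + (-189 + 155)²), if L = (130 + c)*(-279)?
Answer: 2*√6706 ≈ 163.78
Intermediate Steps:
c = -222 (c = 2 - 4*8*7 = 2 - 32*7 = 2 - 224 = -222)
L = 25668 (L = (130 - 222)*(-279) = -92*(-279) = 25668)
√(L + (-189 + 155)²) = √(25668 + (-189 + 155)²) = √(25668 + (-34)²) = √(25668 + 1156) = √26824 = 2*√6706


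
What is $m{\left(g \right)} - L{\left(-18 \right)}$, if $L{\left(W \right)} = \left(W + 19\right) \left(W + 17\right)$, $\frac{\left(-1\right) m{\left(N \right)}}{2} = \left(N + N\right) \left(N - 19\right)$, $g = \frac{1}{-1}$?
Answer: $-79$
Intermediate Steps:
$g = -1$
$m{\left(N \right)} = - 4 N \left(-19 + N\right)$ ($m{\left(N \right)} = - 2 \left(N + N\right) \left(N - 19\right) = - 2 \cdot 2 N \left(-19 + N\right) = - 4 N \left(-19 + N\right)$)
$L{\left(W \right)} = \left(17 + W\right) \left(19 + W\right)$ ($L{\left(W \right)} = \left(19 + W\right) \left(17 + W\right) = \left(17 + W\right) \left(19 + W\right)$)
$m{\left(g \right)} - L{\left(-18 \right)} = 4 \left(-1\right) \left(19 - -1\right) - \left(323 + \left(-18\right)^{2} + 36 \left(-18\right)\right) = 4 \left(-1\right) \left(19 + 1\right) - \left(323 + 324 - 648\right) = 4 \left(-1\right) 20 - -1 = -80 + 1 = -79$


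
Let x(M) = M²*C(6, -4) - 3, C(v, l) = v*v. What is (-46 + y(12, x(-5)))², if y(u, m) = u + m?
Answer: 744769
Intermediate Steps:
C(v, l) = v²
x(M) = -3 + 36*M² (x(M) = M²*6² - 3 = M²*36 - 3 = 36*M² - 3 = -3 + 36*M²)
y(u, m) = m + u
(-46 + y(12, x(-5)))² = (-46 + ((-3 + 36*(-5)²) + 12))² = (-46 + ((-3 + 36*25) + 12))² = (-46 + ((-3 + 900) + 12))² = (-46 + (897 + 12))² = (-46 + 909)² = 863² = 744769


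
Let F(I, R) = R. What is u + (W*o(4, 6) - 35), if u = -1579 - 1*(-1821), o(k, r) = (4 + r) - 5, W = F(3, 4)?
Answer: 227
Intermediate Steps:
W = 4
o(k, r) = -1 + r
u = 242 (u = -1579 + 1821 = 242)
u + (W*o(4, 6) - 35) = 242 + (4*(-1 + 6) - 35) = 242 + (4*5 - 35) = 242 + (20 - 35) = 242 - 15 = 227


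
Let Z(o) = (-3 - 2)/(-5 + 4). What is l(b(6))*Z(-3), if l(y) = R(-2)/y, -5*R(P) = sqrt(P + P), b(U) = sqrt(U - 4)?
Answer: -I*sqrt(2) ≈ -1.4142*I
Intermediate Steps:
b(U) = sqrt(-4 + U)
R(P) = -sqrt(2)*sqrt(P)/5 (R(P) = -sqrt(P + P)/5 = -sqrt(2)*sqrt(P)/5)
Z(o) = 5 (Z(o) = -5/(-1) = -5*(-1) = 5)
l(y) = -2*I/(5*y) (l(y) = (-sqrt(2)*sqrt(-2)/5)/y = (-sqrt(2)*I*sqrt(2)/5)/y = (-2*I/5)/y = -2*I/(5*y))
l(b(6))*Z(-3) = -2*I/(5*(sqrt(-4 + 6)))*5 = -2*I/(5*(sqrt(2)))*5 = -2*I*sqrt(2)/2/5*5 = -I*sqrt(2)/5*5 = -I*sqrt(2)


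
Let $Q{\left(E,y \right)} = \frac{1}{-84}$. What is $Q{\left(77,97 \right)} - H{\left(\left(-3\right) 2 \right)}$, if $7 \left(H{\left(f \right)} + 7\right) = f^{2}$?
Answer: $\frac{155}{84} \approx 1.8452$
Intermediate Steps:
$Q{\left(E,y \right)} = - \frac{1}{84}$
$H{\left(f \right)} = -7 + \frac{f^{2}}{7}$
$Q{\left(77,97 \right)} - H{\left(\left(-3\right) 2 \right)} = - \frac{1}{84} - \left(-7 + \frac{\left(\left(-3\right) 2\right)^{2}}{7}\right) = - \frac{1}{84} - \left(-7 + \frac{\left(-6\right)^{2}}{7}\right) = - \frac{1}{84} - \left(-7 + \frac{1}{7} \cdot 36\right) = - \frac{1}{84} - \left(-7 + \frac{36}{7}\right) = - \frac{1}{84} - - \frac{13}{7} = - \frac{1}{84} + \frac{13}{7} = \frac{155}{84}$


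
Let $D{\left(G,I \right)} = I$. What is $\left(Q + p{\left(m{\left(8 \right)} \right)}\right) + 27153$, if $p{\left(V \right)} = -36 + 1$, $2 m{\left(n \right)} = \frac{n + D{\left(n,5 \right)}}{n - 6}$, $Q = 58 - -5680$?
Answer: $32856$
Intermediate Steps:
$Q = 5738$ ($Q = 58 + 5680 = 5738$)
$m{\left(n \right)} = \frac{5 + n}{2 \left(-6 + n\right)}$ ($m{\left(n \right)} = \frac{\left(n + 5\right) \frac{1}{n - 6}}{2} = \frac{\left(5 + n\right) \frac{1}{-6 + n}}{2} = \frac{\frac{1}{-6 + n} \left(5 + n\right)}{2} = \frac{5 + n}{2 \left(-6 + n\right)}$)
$p{\left(V \right)} = -35$
$\left(Q + p{\left(m{\left(8 \right)} \right)}\right) + 27153 = \left(5738 - 35\right) + 27153 = 5703 + 27153 = 32856$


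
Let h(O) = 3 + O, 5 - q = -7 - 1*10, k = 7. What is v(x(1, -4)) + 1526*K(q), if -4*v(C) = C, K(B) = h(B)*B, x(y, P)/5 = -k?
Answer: 3357235/4 ≈ 8.3931e+5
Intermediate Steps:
q = 22 (q = 5 - (-7 - 1*10) = 5 - (-7 - 10) = 5 - 1*(-17) = 5 + 17 = 22)
x(y, P) = -35 (x(y, P) = 5*(-1*7) = 5*(-7) = -35)
K(B) = B*(3 + B) (K(B) = (3 + B)*B = B*(3 + B))
v(C) = -C/4
v(x(1, -4)) + 1526*K(q) = -¼*(-35) + 1526*(22*(3 + 22)) = 35/4 + 1526*(22*25) = 35/4 + 1526*550 = 35/4 + 839300 = 3357235/4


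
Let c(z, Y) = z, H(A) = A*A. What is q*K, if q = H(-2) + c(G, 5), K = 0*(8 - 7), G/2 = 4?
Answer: 0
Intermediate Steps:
G = 8 (G = 2*4 = 8)
H(A) = A**2
K = 0 (K = 0*1 = 0)
q = 12 (q = (-2)**2 + 8 = 4 + 8 = 12)
q*K = 12*0 = 0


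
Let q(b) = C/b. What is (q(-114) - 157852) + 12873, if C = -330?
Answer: -2754546/19 ≈ -1.4498e+5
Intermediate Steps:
q(b) = -330/b
(q(-114) - 157852) + 12873 = (-330/(-114) - 157852) + 12873 = (-330*(-1/114) - 157852) + 12873 = (55/19 - 157852) + 12873 = -2999133/19 + 12873 = -2754546/19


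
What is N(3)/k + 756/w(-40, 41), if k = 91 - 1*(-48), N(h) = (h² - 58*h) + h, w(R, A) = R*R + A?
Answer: -53586/76033 ≈ -0.70477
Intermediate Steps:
w(R, A) = A + R² (w(R, A) = R² + A = A + R²)
N(h) = h² - 57*h
k = 139 (k = 91 + 48 = 139)
N(3)/k + 756/w(-40, 41) = (3*(-57 + 3))/139 + 756/(41 + (-40)²) = (3*(-54))*(1/139) + 756/(41 + 1600) = -162*1/139 + 756/1641 = -162/139 + 756*(1/1641) = -162/139 + 252/547 = -53586/76033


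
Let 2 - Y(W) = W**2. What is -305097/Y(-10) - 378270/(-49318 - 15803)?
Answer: 135410151/43414 ≈ 3119.0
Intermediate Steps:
Y(W) = 2 - W**2
-305097/Y(-10) - 378270/(-49318 - 15803) = -305097/(2 - 1*(-10)**2) - 378270/(-49318 - 15803) = -305097/(2 - 1*100) - 378270/(-65121) = -305097/(2 - 100) - 378270*(-1/65121) = -305097/(-98) + 126090/21707 = -305097*(-1/98) + 126090/21707 = 305097/98 + 126090/21707 = 135410151/43414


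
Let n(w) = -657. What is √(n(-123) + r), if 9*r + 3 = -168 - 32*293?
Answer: 2*I*√3865/3 ≈ 41.446*I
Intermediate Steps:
r = -9547/9 (r = -⅓ + (-168 - 32*293)/9 = -⅓ + (-168 - 9376)/9 = -⅓ + (⅑)*(-9544) = -⅓ - 9544/9 = -9547/9 ≈ -1060.8)
√(n(-123) + r) = √(-657 - 9547/9) = √(-15460/9) = 2*I*√3865/3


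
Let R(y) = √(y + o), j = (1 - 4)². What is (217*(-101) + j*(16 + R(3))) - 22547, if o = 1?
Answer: -44302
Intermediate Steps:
j = 9 (j = (-3)² = 9)
R(y) = √(1 + y) (R(y) = √(y + 1) = √(1 + y))
(217*(-101) + j*(16 + R(3))) - 22547 = (217*(-101) + 9*(16 + √(1 + 3))) - 22547 = (-21917 + 9*(16 + √4)) - 22547 = (-21917 + 9*(16 + 2)) - 22547 = (-21917 + 9*18) - 22547 = (-21917 + 162) - 22547 = -21755 - 22547 = -44302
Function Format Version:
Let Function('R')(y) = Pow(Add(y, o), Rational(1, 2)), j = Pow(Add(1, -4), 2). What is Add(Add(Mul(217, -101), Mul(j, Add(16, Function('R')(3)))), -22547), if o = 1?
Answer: -44302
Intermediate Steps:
j = 9 (j = Pow(-3, 2) = 9)
Function('R')(y) = Pow(Add(1, y), Rational(1, 2)) (Function('R')(y) = Pow(Add(y, 1), Rational(1, 2)) = Pow(Add(1, y), Rational(1, 2)))
Add(Add(Mul(217, -101), Mul(j, Add(16, Function('R')(3)))), -22547) = Add(Add(Mul(217, -101), Mul(9, Add(16, Pow(Add(1, 3), Rational(1, 2))))), -22547) = Add(Add(-21917, Mul(9, Add(16, Pow(4, Rational(1, 2))))), -22547) = Add(Add(-21917, Mul(9, Add(16, 2))), -22547) = Add(Add(-21917, Mul(9, 18)), -22547) = Add(Add(-21917, 162), -22547) = Add(-21755, -22547) = -44302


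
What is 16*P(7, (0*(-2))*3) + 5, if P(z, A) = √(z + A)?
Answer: 5 + 16*√7 ≈ 47.332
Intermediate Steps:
P(z, A) = √(A + z)
16*P(7, (0*(-2))*3) + 5 = 16*√((0*(-2))*3 + 7) + 5 = 16*√(0*3 + 7) + 5 = 16*√(0 + 7) + 5 = 16*√7 + 5 = 5 + 16*√7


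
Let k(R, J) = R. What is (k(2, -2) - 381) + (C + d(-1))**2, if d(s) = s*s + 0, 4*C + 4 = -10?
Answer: -1491/4 ≈ -372.75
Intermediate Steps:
C = -7/2 (C = -1 + (1/4)*(-10) = -1 - 5/2 = -7/2 ≈ -3.5000)
d(s) = s**2 (d(s) = s**2 + 0 = s**2)
(k(2, -2) - 381) + (C + d(-1))**2 = (2 - 381) + (-7/2 + (-1)**2)**2 = -379 + (-7/2 + 1)**2 = -379 + (-5/2)**2 = -379 + 25/4 = -1491/4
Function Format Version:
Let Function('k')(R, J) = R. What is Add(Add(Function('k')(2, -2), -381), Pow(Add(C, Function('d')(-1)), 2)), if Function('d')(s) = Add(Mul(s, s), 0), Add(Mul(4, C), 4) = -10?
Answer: Rational(-1491, 4) ≈ -372.75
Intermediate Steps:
C = Rational(-7, 2) (C = Add(-1, Mul(Rational(1, 4), -10)) = Add(-1, Rational(-5, 2)) = Rational(-7, 2) ≈ -3.5000)
Function('d')(s) = Pow(s, 2) (Function('d')(s) = Add(Pow(s, 2), 0) = Pow(s, 2))
Add(Add(Function('k')(2, -2), -381), Pow(Add(C, Function('d')(-1)), 2)) = Add(Add(2, -381), Pow(Add(Rational(-7, 2), Pow(-1, 2)), 2)) = Add(-379, Pow(Add(Rational(-7, 2), 1), 2)) = Add(-379, Pow(Rational(-5, 2), 2)) = Add(-379, Rational(25, 4)) = Rational(-1491, 4)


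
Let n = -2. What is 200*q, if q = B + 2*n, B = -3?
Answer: -1400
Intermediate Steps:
q = -7 (q = -3 + 2*(-2) = -3 - 4 = -7)
200*q = 200*(-7) = -1400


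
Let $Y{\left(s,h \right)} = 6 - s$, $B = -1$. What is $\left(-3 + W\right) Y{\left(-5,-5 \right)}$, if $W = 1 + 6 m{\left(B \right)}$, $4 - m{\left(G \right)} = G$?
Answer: $308$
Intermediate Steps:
$m{\left(G \right)} = 4 - G$
$W = 31$ ($W = 1 + 6 \left(4 - -1\right) = 1 + 6 \left(4 + 1\right) = 1 + 6 \cdot 5 = 1 + 30 = 31$)
$\left(-3 + W\right) Y{\left(-5,-5 \right)} = \left(-3 + 31\right) \left(6 - -5\right) = 28 \left(6 + 5\right) = 28 \cdot 11 = 308$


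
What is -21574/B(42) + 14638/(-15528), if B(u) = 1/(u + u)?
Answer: -14070052343/7764 ≈ -1.8122e+6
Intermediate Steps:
B(u) = 1/(2*u)
-21574/B(42) + 14638/(-15528) = -21574/((½)/42) + 14638/(-15528) = -21574/((½)*(1/42)) + 14638*(-1/15528) = -21574/1/84 - 7319/7764 = -21574*84 - 7319/7764 = -1812216 - 7319/7764 = -14070052343/7764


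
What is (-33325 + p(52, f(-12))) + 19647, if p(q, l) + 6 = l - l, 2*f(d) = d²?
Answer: -13684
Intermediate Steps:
f(d) = d²/2
p(q, l) = -6 (p(q, l) = -6 + (l - l) = -6 + 0 = -6)
(-33325 + p(52, f(-12))) + 19647 = (-33325 - 6) + 19647 = -33331 + 19647 = -13684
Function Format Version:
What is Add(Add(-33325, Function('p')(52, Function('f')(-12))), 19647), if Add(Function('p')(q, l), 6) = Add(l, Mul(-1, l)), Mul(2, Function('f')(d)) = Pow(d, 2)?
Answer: -13684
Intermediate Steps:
Function('f')(d) = Mul(Rational(1, 2), Pow(d, 2))
Function('p')(q, l) = -6 (Function('p')(q, l) = Add(-6, Add(l, Mul(-1, l))) = Add(-6, 0) = -6)
Add(Add(-33325, Function('p')(52, Function('f')(-12))), 19647) = Add(Add(-33325, -6), 19647) = Add(-33331, 19647) = -13684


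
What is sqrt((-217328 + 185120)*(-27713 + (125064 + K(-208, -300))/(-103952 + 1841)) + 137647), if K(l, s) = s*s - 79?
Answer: sqrt(1034307811935152439)/34037 ≈ 29880.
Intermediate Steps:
K(l, s) = -79 + s**2 (K(l, s) = s**2 - 79 = -79 + s**2)
sqrt((-217328 + 185120)*(-27713 + (125064 + K(-208, -300))/(-103952 + 1841)) + 137647) = sqrt((-217328 + 185120)*(-27713 + (125064 + (-79 + (-300)**2))/(-103952 + 1841)) + 137647) = sqrt(-32208*(-27713 + (125064 + (-79 + 90000))/(-102111)) + 137647) = sqrt(-32208*(-27713 + (125064 + 89921)*(-1/102111)) + 137647) = sqrt(-32208*(-27713 + 214985*(-1/102111)) + 137647) = sqrt(-32208*(-27713 - 214985/102111) + 137647) = sqrt(-32208*(-2830017128/102111) + 137647) = sqrt(30383063886208/34037 + 137647) = sqrt(30387748977147/34037) = sqrt(1034307811935152439)/34037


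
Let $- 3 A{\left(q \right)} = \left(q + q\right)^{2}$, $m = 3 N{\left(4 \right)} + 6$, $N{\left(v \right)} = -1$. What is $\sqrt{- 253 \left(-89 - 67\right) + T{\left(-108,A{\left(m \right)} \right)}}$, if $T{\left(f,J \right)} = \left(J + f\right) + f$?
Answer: $6 \sqrt{1090} \approx 198.09$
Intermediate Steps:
$m = 3$ ($m = 3 \left(-1\right) + 6 = -3 + 6 = 3$)
$A{\left(q \right)} = - \frac{4 q^{2}}{3}$ ($A{\left(q \right)} = - \frac{\left(q + q\right)^{2}}{3} = - \frac{\left(2 q\right)^{2}}{3} = - \frac{4 q^{2}}{3}$)
$T{\left(f,J \right)} = J + 2 f$
$\sqrt{- 253 \left(-89 - 67\right) + T{\left(-108,A{\left(m \right)} \right)}} = \sqrt{- 253 \left(-89 - 67\right) - \left(216 + \frac{4 \cdot 3^{2}}{3}\right)} = \sqrt{\left(-253\right) \left(-156\right) - 228} = \sqrt{39468 - 228} = \sqrt{39240} = 6 \sqrt{1090}$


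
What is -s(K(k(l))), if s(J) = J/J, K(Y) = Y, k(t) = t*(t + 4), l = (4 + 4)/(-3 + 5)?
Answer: -1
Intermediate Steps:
l = 4 (l = 8/2 = 8*(1/2) = 4)
k(t) = t*(4 + t)
s(J) = 1
-s(K(k(l))) = -1*1 = -1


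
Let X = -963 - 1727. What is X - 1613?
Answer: -4303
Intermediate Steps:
X = -2690
X - 1613 = -2690 - 1613 = -4303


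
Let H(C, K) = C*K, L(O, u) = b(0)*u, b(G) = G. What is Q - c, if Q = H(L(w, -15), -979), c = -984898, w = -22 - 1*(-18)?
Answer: 984898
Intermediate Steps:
w = -4 (w = -22 + 18 = -4)
L(O, u) = 0 (L(O, u) = 0*u = 0)
Q = 0 (Q = 0*(-979) = 0)
Q - c = 0 - 1*(-984898) = 0 + 984898 = 984898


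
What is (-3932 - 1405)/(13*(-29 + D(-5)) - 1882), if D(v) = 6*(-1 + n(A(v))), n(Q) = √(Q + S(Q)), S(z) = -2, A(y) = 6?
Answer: 1779/727 ≈ 2.4470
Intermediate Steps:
n(Q) = √(-2 + Q) (n(Q) = √(Q - 2) = √(-2 + Q))
D(v) = 6 (D(v) = 6*(-1 + √(-2 + 6)) = 6*(-1 + √4) = 6*(-1 + 2) = 6*1 = 6)
(-3932 - 1405)/(13*(-29 + D(-5)) - 1882) = (-3932 - 1405)/(13*(-29 + 6) - 1882) = -5337/(13*(-23) - 1882) = -5337/(-299 - 1882) = -5337/(-2181) = -5337*(-1/2181) = 1779/727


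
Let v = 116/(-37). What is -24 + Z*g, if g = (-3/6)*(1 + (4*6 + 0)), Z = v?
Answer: 562/37 ≈ 15.189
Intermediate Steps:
v = -116/37 (v = 116*(-1/37) = -116/37 ≈ -3.1351)
Z = -116/37 ≈ -3.1351
g = -25/2 (g = (-3*⅙)*(1 + (24 + 0)) = -(1 + 24)/2 = -½*25 = -25/2 ≈ -12.500)
-24 + Z*g = -24 - 116/37*(-25/2) = -24 + 1450/37 = 562/37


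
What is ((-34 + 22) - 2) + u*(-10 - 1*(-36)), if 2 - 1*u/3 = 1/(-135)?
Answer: 6416/45 ≈ 142.58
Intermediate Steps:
u = 271/45 (u = 6 - 3/(-135) = 6 - 3*(-1/135) = 6 + 1/45 = 271/45 ≈ 6.0222)
((-34 + 22) - 2) + u*(-10 - 1*(-36)) = ((-34 + 22) - 2) + 271*(-10 - 1*(-36))/45 = (-12 - 2) + 271*(-10 + 36)/45 = -14 + (271/45)*26 = -14 + 7046/45 = 6416/45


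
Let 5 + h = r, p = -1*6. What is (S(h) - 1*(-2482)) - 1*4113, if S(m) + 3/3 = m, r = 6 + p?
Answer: -1637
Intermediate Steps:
p = -6
r = 0 (r = 6 - 6 = 0)
h = -5 (h = -5 + 0 = -5)
S(m) = -1 + m
(S(h) - 1*(-2482)) - 1*4113 = ((-1 - 5) - 1*(-2482)) - 1*4113 = (-6 + 2482) - 4113 = 2476 - 4113 = -1637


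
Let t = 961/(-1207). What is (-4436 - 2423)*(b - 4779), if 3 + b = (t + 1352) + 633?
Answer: 23162431460/1207 ≈ 1.9190e+7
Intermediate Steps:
t = -961/1207 (t = 961*(-1/1207) = -961/1207 ≈ -0.79619)
b = 2391313/1207 (b = -3 + ((-961/1207 + 1352) + 633) = -3 + (1630903/1207 + 633) = -3 + 2394934/1207 = 2391313/1207 ≈ 1981.2)
(-4436 - 2423)*(b - 4779) = (-4436 - 2423)*(2391313/1207 - 4779) = -6859*(-3376940/1207) = 23162431460/1207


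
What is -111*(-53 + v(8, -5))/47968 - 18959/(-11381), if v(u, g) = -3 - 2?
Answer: 491348095/272961904 ≈ 1.8001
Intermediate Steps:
v(u, g) = -5
-111*(-53 + v(8, -5))/47968 - 18959/(-11381) = -111*(-53 - 5)/47968 - 18959/(-11381) = -111*(-58)*(1/47968) - 18959*(-1/11381) = 6438*(1/47968) + 18959/11381 = 3219/23984 + 18959/11381 = 491348095/272961904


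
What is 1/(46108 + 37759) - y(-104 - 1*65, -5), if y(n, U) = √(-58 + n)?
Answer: 1/83867 - I*√227 ≈ 1.1924e-5 - 15.067*I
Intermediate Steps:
1/(46108 + 37759) - y(-104 - 1*65, -5) = 1/(46108 + 37759) - √(-58 + (-104 - 1*65)) = 1/83867 - √(-58 + (-104 - 65)) = 1/83867 - √(-58 - 169) = 1/83867 - √(-227) = 1/83867 - I*√227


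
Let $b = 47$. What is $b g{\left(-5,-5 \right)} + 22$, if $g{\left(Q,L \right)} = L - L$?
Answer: $22$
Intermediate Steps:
$g{\left(Q,L \right)} = 0$
$b g{\left(-5,-5 \right)} + 22 = 47 \cdot 0 + 22 = 0 + 22 = 22$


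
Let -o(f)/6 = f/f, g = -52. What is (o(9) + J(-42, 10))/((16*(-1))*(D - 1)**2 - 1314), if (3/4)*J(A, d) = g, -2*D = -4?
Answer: 113/1995 ≈ 0.056642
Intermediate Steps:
D = 2 (D = -1/2*(-4) = 2)
o(f) = -6 (o(f) = -6*f/f = -6*1 = -6)
J(A, d) = -208/3 (J(A, d) = (4/3)*(-52) = -208/3)
(o(9) + J(-42, 10))/((16*(-1))*(D - 1)**2 - 1314) = (-6 - 208/3)/((16*(-1))*(2 - 1)**2 - 1314) = -226/(3*(-16*1**2 - 1314)) = -226/(3*(-16*1 - 1314)) = -226/(3*(-16 - 1314)) = -226/3/(-1330) = -226/3*(-1/1330) = 113/1995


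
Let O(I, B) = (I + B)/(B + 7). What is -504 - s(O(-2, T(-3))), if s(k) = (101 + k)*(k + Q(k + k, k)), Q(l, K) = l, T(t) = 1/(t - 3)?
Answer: -686232/1681 ≈ -408.23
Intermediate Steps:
T(t) = 1/(-3 + t)
O(I, B) = (B + I)/(7 + B)
s(k) = 3*k*(101 + k) (s(k) = (101 + k)*(k + (k + k)) = (101 + k)*(k + 2*k) = (101 + k)*(3*k) = 3*k*(101 + k))
-504 - s(O(-2, T(-3))) = -504 - 3*(1/(-3 - 3) - 2)/(7 + 1/(-3 - 3))*(101 + (1/(-3 - 3) - 2)/(7 + 1/(-3 - 3))) = -504 - 3*(1/(-6) - 2)/(7 + 1/(-6))*(101 + (1/(-6) - 2)/(7 + 1/(-6))) = -504 - 3*(-1/6 - 2)/(7 - 1/6)*(101 + (-1/6 - 2)/(7 - 1/6)) = -504 - 3*-13/6/(41/6)*(101 - 13/6/(41/6)) = -504 - 3*(6/41)*(-13/6)*(101 + (6/41)*(-13/6)) = -504 - 3*(-13)*(101 - 13/41)/41 = -504 - 3*(-13)*4128/(41*41) = -504 - 1*(-160992/1681) = -504 + 160992/1681 = -686232/1681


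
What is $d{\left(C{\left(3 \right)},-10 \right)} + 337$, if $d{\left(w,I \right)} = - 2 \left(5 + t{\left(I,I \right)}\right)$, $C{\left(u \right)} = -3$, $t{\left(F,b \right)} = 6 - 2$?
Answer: $319$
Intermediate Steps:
$t{\left(F,b \right)} = 4$ ($t{\left(F,b \right)} = 6 - 2 = 4$)
$d{\left(w,I \right)} = -18$ ($d{\left(w,I \right)} = - 2 \left(5 + 4\right) = \left(-2\right) 9 = -18$)
$d{\left(C{\left(3 \right)},-10 \right)} + 337 = -18 + 337 = 319$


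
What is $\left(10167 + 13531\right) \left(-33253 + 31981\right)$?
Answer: $-30143856$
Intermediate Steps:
$\left(10167 + 13531\right) \left(-33253 + 31981\right) = 23698 \left(-1272\right) = -30143856$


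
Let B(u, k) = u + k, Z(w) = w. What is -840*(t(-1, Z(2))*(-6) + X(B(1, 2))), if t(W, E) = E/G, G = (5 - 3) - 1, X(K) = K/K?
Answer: 9240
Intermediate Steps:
B(u, k) = k + u
X(K) = 1
G = 1 (G = 2 - 1 = 1)
t(W, E) = E (t(W, E) = E/1 = E*1 = E)
-840*(t(-1, Z(2))*(-6) + X(B(1, 2))) = -840*(2*(-6) + 1) = -840*(-12 + 1) = -840*(-11) = 9240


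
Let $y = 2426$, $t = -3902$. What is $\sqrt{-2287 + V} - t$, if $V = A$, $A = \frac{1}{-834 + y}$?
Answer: $3902 + \frac{i \sqrt{1449079394}}{796} \approx 3902.0 + 47.823 i$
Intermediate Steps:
$A = \frac{1}{1592}$ ($A = \frac{1}{-834 + 2426} = \frac{1}{1592} \approx 0.00062814$)
$V = \frac{1}{1592} \approx 0.00062814$
$\sqrt{-2287 + V} - t = \sqrt{-2287 + \frac{1}{1592}} - -3902 = \sqrt{- \frac{3640903}{1592}} + 3902 = \frac{i \sqrt{1449079394}}{796} + 3902 = 3902 + \frac{i \sqrt{1449079394}}{796}$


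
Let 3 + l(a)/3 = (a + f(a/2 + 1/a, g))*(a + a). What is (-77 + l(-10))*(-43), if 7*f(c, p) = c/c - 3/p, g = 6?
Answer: -153424/7 ≈ -21918.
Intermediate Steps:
f(c, p) = ⅐ - 3/(7*p) (f(c, p) = (c/c - 3/p)/7 = (1 - 3/p)/7 = ⅐ - 3/(7*p))
l(a) = -9 + 6*a*(1/14 + a) (l(a) = -9 + 3*((a + (⅐)*(-3 + 6)/6)*(a + a)) = -9 + 3*((a + (⅐)*(⅙)*3)*(2*a)) = -9 + 3*((a + 1/14)*(2*a)) = -9 + 3*((1/14 + a)*(2*a)) = -9 + 3*(2*a*(1/14 + a)) = -9 + 6*a*(1/14 + a))
(-77 + l(-10))*(-43) = (-77 + (-9 + 6*(-10)² + (3/7)*(-10)))*(-43) = (-77 + (-9 + 6*100 - 30/7))*(-43) = (-77 + (-9 + 600 - 30/7))*(-43) = (-77 + 4107/7)*(-43) = (3568/7)*(-43) = -153424/7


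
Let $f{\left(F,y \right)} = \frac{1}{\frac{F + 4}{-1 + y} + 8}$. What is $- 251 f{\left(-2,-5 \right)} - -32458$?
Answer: $\frac{745781}{23} \approx 32425.0$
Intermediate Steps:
$f{\left(F,y \right)} = \frac{1}{8 + \frac{4 + F}{-1 + y}}$ ($f{\left(F,y \right)} = \frac{1}{\frac{4 + F}{-1 + y} + 8} = \frac{1}{8 + \frac{4 + F}{-1 + y}}$)
$- 251 f{\left(-2,-5 \right)} - -32458 = - 251 \frac{-1 - 5}{-4 - 2 + 8 \left(-5\right)} - -32458 = - 251 \frac{1}{-4 - 2 - 40} \left(-6\right) + 32458 = - 251 \frac{1}{-46} \left(-6\right) + 32458 = - 251 \left(\left(- \frac{1}{46}\right) \left(-6\right)\right) + 32458 = \left(-251\right) \frac{3}{23} + 32458 = - \frac{753}{23} + 32458 = \frac{745781}{23}$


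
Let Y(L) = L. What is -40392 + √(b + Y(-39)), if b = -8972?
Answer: -40392 + I*√9011 ≈ -40392.0 + 94.926*I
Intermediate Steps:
-40392 + √(b + Y(-39)) = -40392 + √(-8972 - 39) = -40392 + √(-9011) = -40392 + I*√9011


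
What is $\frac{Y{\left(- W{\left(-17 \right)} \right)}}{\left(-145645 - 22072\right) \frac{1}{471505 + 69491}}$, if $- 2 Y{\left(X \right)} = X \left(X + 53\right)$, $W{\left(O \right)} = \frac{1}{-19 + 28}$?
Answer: $- \frac{42919016}{4528359} \approx -9.4778$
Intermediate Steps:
$W{\left(O \right)} = \frac{1}{9}$
$Y{\left(X \right)} = - \frac{X \left(53 + X\right)}{2}$ ($Y{\left(X \right)} = - \frac{X \left(X + 53\right)}{2} = - \frac{X \left(53 + X\right)}{2}$)
$\frac{Y{\left(- W{\left(-17 \right)} \right)}}{\left(-145645 - 22072\right) \frac{1}{471505 + 69491}} = \frac{\left(- \frac{1}{2}\right) \left(\left(-1\right) \frac{1}{9}\right) \left(53 - \frac{1}{9}\right)}{\left(-145645 - 22072\right) \frac{1}{471505 + 69491}} = \frac{\left(- \frac{1}{2}\right) \left(- \frac{1}{9}\right) \left(53 - \frac{1}{9}\right)}{\left(-167717\right) \frac{1}{540996}} = \frac{\left(- \frac{1}{2}\right) \left(- \frac{1}{9}\right) \frac{476}{9}}{\left(-167717\right) \frac{1}{540996}} = \frac{238}{81 \left(- \frac{167717}{540996}\right)} = \frac{238}{81} \left(- \frac{540996}{167717}\right) = - \frac{42919016}{4528359}$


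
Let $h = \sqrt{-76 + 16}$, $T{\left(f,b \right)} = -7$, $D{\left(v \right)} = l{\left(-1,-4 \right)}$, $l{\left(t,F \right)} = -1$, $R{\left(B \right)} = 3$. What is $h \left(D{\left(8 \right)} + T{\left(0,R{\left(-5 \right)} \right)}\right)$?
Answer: $- 16 i \sqrt{15} \approx - 61.968 i$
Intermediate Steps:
$D{\left(v \right)} = -1$
$h = 2 i \sqrt{15}$ ($h = \sqrt{-60} = 2 i \sqrt{15} \approx 7.746 i$)
$h \left(D{\left(8 \right)} + T{\left(0,R{\left(-5 \right)} \right)}\right) = 2 i \sqrt{15} \left(-1 - 7\right) = 2 i \sqrt{15} \left(-8\right) = - 16 i \sqrt{15}$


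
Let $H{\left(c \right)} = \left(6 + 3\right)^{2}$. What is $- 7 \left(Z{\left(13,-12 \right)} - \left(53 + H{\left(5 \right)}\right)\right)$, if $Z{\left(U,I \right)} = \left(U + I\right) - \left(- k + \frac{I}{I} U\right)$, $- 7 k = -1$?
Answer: $1021$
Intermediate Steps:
$k = \frac{1}{7}$ ($k = \left(- \frac{1}{7}\right) \left(-1\right) = \frac{1}{7} \approx 0.14286$)
$Z{\left(U,I \right)} = \frac{1}{7} + I$ ($Z{\left(U,I \right)} = \left(U + I\right) - \left(- \frac{1}{7} + \frac{I}{I} U\right) = \left(I + U\right) - \left(- \frac{1}{7} + 1 U\right) = \left(I + U\right) - \left(- \frac{1}{7} + U\right) = \frac{1}{7} + I$)
$H{\left(c \right)} = 81$ ($H{\left(c \right)} = 9^{2} = 81$)
$- 7 \left(Z{\left(13,-12 \right)} - \left(53 + H{\left(5 \right)}\right)\right) = - 7 \left(\left(\frac{1}{7} - 12\right) - 134\right) = - 7 \left(- \frac{83}{7} - 134\right) = \left(-7\right) \left(- \frac{1021}{7}\right) = 1021$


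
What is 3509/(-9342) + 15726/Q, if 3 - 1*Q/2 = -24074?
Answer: -11030047/224927334 ≈ -0.049038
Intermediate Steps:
Q = 48154 (Q = 6 - 2*(-24074) = 6 + 48148 = 48154)
3509/(-9342) + 15726/Q = 3509/(-9342) + 15726/48154 = 3509*(-1/9342) + 15726*(1/48154) = -3509/9342 + 7863/24077 = -11030047/224927334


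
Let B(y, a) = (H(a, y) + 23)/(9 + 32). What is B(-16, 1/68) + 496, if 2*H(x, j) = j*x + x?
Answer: 2768809/5576 ≈ 496.56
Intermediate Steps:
H(x, j) = x/2 + j*x/2 (H(x, j) = (j*x + x)/2 = (x + j*x)/2 = x/2 + j*x/2)
B(y, a) = 23/41 + a*(1 + y)/82 (B(y, a) = (a*(1 + y)/2 + 23)/(9 + 32) = (23 + a*(1 + y)/2)/41 = (23 + a*(1 + y)/2)*(1/41) = 23/41 + a*(1 + y)/82)
B(-16, 1/68) + 496 = (23/41 + (1/82)*(1 - 16)/68) + 496 = (23/41 + (1/82)*(1/68)*(-15)) + 496 = (23/41 - 15/5576) + 496 = 3113/5576 + 496 = 2768809/5576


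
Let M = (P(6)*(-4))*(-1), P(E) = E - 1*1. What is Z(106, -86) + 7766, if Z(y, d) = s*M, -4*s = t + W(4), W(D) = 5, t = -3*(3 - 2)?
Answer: 7756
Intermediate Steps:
t = -3 (t = -3*1 = -3)
P(E) = -1 + E (P(E) = E - 1 = -1 + E)
M = 20 (M = ((-1 + 6)*(-4))*(-1) = (5*(-4))*(-1) = -20*(-1) = 20)
s = -½ (s = -(-3 + 5)/4 = -¼*2 = -½ ≈ -0.50000)
Z(y, d) = -10 (Z(y, d) = -½*20 = -10)
Z(106, -86) + 7766 = -10 + 7766 = 7756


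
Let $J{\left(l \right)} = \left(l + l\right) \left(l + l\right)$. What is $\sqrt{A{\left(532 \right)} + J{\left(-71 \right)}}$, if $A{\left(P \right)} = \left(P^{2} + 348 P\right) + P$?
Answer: $2 \sqrt{122214} \approx 699.18$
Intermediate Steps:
$J{\left(l \right)} = 4 l^{2}$ ($J{\left(l \right)} = 2 l 2 l = 4 l^{2}$)
$A{\left(P \right)} = P^{2} + 349 P$
$\sqrt{A{\left(532 \right)} + J{\left(-71 \right)}} = \sqrt{532 \left(349 + 532\right) + 4 \left(-71\right)^{2}} = \sqrt{532 \cdot 881 + 4 \cdot 5041} = \sqrt{468692 + 20164} = \sqrt{488856} = 2 \sqrt{122214}$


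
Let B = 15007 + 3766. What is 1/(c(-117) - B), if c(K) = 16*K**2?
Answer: 1/200251 ≈ 4.9937e-6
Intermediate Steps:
B = 18773
1/(c(-117) - B) = 1/(16*(-117)**2 - 1*18773) = 1/(16*13689 - 18773) = 1/(219024 - 18773) = 1/200251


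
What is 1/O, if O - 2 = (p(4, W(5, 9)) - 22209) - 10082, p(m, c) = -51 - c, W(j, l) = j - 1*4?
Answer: -1/32341 ≈ -3.0920e-5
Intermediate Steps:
W(j, l) = -4 + j (W(j, l) = j - 4 = -4 + j)
O = -32341 (O = 2 + (((-51 - (-4 + 5)) - 22209) - 10082) = 2 + (((-51 - 1*1) - 22209) - 10082) = 2 + (((-51 - 1) - 22209) - 10082) = 2 + ((-52 - 22209) - 10082) = 2 + (-22261 - 10082) = 2 - 32343 = -32341)
1/O = 1/(-32341) = -1/32341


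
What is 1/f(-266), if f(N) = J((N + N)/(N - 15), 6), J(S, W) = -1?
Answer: -1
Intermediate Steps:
f(N) = -1
1/f(-266) = 1/(-1) = -1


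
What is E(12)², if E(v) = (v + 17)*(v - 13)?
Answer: 841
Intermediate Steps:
E(v) = (-13 + v)*(17 + v) (E(v) = (17 + v)*(-13 + v) = (-13 + v)*(17 + v))
E(12)² = (-221 + 12² + 4*12)² = (-221 + 144 + 48)² = (-29)² = 841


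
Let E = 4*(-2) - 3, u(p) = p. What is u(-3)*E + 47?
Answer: 80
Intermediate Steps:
E = -11 (E = -8 - 3 = -11)
u(-3)*E + 47 = -3*(-11) + 47 = 33 + 47 = 80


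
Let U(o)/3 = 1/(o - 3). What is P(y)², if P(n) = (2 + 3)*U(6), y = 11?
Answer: 25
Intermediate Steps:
U(o) = 3/(-3 + o) (U(o) = 3/(o - 3) = 3/(-3 + o))
P(n) = 5 (P(n) = (2 + 3)*(3/(-3 + 6)) = 5*(3/3) = 5*(3*(⅓)) = 5*1 = 5)
P(y)² = 5² = 25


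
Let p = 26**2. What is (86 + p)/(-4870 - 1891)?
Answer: -762/6761 ≈ -0.11271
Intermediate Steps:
p = 676
(86 + p)/(-4870 - 1891) = (86 + 676)/(-4870 - 1891) = 762/(-6761) = 762*(-1/6761) = -762/6761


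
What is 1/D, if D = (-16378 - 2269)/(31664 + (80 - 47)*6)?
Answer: -31862/18647 ≈ -1.7087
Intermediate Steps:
D = -18647/31862 (D = -18647/(31664 + 33*6) = -18647/(31664 + 198) = -18647/31862 ≈ -0.58524)
1/D = 1/(-18647/31862) = -31862/18647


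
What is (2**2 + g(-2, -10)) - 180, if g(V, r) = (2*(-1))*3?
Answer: -182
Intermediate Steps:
g(V, r) = -6 (g(V, r) = -2*3 = -6)
(2**2 + g(-2, -10)) - 180 = (2**2 - 6) - 180 = (4 - 6) - 180 = -2 - 180 = -182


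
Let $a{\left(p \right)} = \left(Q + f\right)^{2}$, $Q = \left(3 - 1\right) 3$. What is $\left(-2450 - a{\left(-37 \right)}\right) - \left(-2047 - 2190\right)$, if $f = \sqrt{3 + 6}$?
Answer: $1706$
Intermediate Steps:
$Q = 6$ ($Q = 2 \cdot 3 = 6$)
$f = 3$ ($f = \sqrt{9} = 3$)
$a{\left(p \right)} = 81$ ($a{\left(p \right)} = \left(6 + 3\right)^{2} = 9^{2} = 81$)
$\left(-2450 - a{\left(-37 \right)}\right) - \left(-2047 - 2190\right) = \left(-2450 - 81\right) - \left(-2047 - 2190\right) = \left(-2450 - 81\right) - -4237 = -2531 + 4237 = 1706$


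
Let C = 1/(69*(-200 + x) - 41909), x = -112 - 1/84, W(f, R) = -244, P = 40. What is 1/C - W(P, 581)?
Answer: -1769427/28 ≈ -63194.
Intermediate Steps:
x = -9409/84 (x = -112 - 1*1/84 = -112 - 1/84 = -9409/84 ≈ -112.01)
C = -28/1776259 (C = 1/(69*(-200 - 9409/84) - 41909) = 1/(69*(-26209/84) - 41909) = 1/(-602807/28 - 41909) = 1/(-1776259/28) = -28/1776259 ≈ -1.5763e-5)
1/C - W(P, 581) = 1/(-28/1776259) - 1*(-244) = -1776259/28 + 244 = -1769427/28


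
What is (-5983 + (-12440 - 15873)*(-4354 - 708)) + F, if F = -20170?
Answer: 143294253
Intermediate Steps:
(-5983 + (-12440 - 15873)*(-4354 - 708)) + F = (-5983 + (-12440 - 15873)*(-4354 - 708)) - 20170 = (-5983 - 28313*(-5062)) - 20170 = (-5983 + 143320406) - 20170 = 143314423 - 20170 = 143294253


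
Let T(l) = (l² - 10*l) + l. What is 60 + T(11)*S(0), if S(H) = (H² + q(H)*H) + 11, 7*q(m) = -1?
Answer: 302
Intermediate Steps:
T(l) = l² - 9*l
q(m) = -⅐ (q(m) = (⅐)*(-1) = -⅐)
S(H) = 11 + H² - H/7 (S(H) = (H² - H/7) + 11 = 11 + H² - H/7)
60 + T(11)*S(0) = 60 + (11*(-9 + 11))*(11 + 0² - ⅐*0) = 60 + (11*2)*(11 + 0 + 0) = 60 + 22*11 = 60 + 242 = 302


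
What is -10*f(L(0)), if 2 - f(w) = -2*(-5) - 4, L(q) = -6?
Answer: 40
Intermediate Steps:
f(w) = -4 (f(w) = 2 - (-2*(-5) - 4) = 2 - (10 - 4) = 2 - 1*6 = 2 - 6 = -4)
-10*f(L(0)) = -10*(-4) = 40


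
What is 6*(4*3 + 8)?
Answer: 120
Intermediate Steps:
6*(4*3 + 8) = 6*(12 + 8) = 6*20 = 120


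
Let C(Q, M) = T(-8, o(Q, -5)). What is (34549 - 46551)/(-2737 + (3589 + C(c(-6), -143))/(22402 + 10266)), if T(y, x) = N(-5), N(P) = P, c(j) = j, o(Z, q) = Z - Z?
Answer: 98020334/22352183 ≈ 4.3853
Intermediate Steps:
o(Z, q) = 0
T(y, x) = -5
C(Q, M) = -5
(34549 - 46551)/(-2737 + (3589 + C(c(-6), -143))/(22402 + 10266)) = (34549 - 46551)/(-2737 + (3589 - 5)/(22402 + 10266)) = -12002/(-2737 + 3584/32668) = -12002/(-2737 + 3584*(1/32668)) = -12002/(-2737 + 896/8167) = -12002/(-22352183/8167) = -12002*(-8167/22352183) = 98020334/22352183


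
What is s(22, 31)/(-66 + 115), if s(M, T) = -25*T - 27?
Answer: -802/49 ≈ -16.367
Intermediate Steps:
s(M, T) = -27 - 25*T
s(22, 31)/(-66 + 115) = (-27 - 25*31)/(-66 + 115) = (-27 - 775)/49 = -802*1/49 = -802/49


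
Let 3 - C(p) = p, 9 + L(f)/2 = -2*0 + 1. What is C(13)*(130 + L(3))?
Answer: -1140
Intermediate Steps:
L(f) = -16 (L(f) = -18 + 2*(-2*0 + 1) = -18 + 2*(0 + 1) = -18 + 2*1 = -18 + 2 = -16)
C(p) = 3 - p
C(13)*(130 + L(3)) = (3 - 1*13)*(130 - 16) = (3 - 13)*114 = -10*114 = -1140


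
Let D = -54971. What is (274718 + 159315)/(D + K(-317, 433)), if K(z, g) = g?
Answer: -434033/54538 ≈ -7.9584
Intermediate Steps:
(274718 + 159315)/(D + K(-317, 433)) = (274718 + 159315)/(-54971 + 433) = 434033/(-54538) = 434033*(-1/54538) = -434033/54538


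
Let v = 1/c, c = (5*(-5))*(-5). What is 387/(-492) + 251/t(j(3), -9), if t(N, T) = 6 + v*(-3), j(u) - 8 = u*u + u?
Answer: 5049137/122508 ≈ 41.215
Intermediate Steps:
c = 125 (c = -25*(-5) = 125)
v = 1/125 ≈ 0.0080000
j(u) = 8 + u + u**2 (j(u) = 8 + (u*u + u) = 8 + (u**2 + u) = 8 + (u + u**2) = 8 + u + u**2)
t(N, T) = 747/125 (t(N, T) = 6 + (1/125)*(-3) = 6 - 3/125 = 747/125)
387/(-492) + 251/t(j(3), -9) = 387/(-492) + 251/(747/125) = 387*(-1/492) + 251*(125/747) = -129/164 + 31375/747 = 5049137/122508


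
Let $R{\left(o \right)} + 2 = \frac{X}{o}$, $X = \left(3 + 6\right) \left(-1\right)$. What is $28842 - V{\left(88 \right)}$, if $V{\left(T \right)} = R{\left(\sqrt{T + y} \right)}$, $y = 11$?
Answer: $28844 + \frac{3 \sqrt{11}}{11} \approx 28845.0$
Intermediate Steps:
$X = -9$ ($X = 9 \left(-1\right) = -9$)
$R{\left(o \right)} = -2 - \frac{9}{o}$
$V{\left(T \right)} = -2 - \frac{9}{\sqrt{11 + T}}$ ($V{\left(T \right)} = -2 - \frac{9}{\sqrt{T + 11}} = -2 - \frac{9}{\sqrt{11 + T}}$)
$28842 - V{\left(88 \right)} = 28842 - \left(-2 - \frac{9}{\sqrt{11 + 88}}\right) = 28842 - \left(-2 - \frac{9}{3 \sqrt{11}}\right) = 28842 - \left(-2 - 9 \frac{\sqrt{11}}{33}\right) = 28842 - \left(-2 - \frac{3 \sqrt{11}}{11}\right) = 28842 + \left(2 + \frac{3 \sqrt{11}}{11}\right) = 28844 + \frac{3 \sqrt{11}}{11}$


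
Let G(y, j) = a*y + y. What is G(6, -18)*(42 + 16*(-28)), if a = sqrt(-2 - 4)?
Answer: -2436 - 2436*I*sqrt(6) ≈ -2436.0 - 5967.0*I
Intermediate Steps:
a = I*sqrt(6) (a = sqrt(-6) = I*sqrt(6) ≈ 2.4495*I)
G(y, j) = y + I*y*sqrt(6) (G(y, j) = (I*sqrt(6))*y + y = I*y*sqrt(6) + y = y + I*y*sqrt(6))
G(6, -18)*(42 + 16*(-28)) = (6*(1 + I*sqrt(6)))*(42 + 16*(-28)) = (6 + 6*I*sqrt(6))*(42 - 448) = (6 + 6*I*sqrt(6))*(-406) = -2436 - 2436*I*sqrt(6)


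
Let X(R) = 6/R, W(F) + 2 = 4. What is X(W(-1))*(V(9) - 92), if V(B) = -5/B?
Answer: -833/3 ≈ -277.67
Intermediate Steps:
W(F) = 2 (W(F) = -2 + 4 = 2)
X(W(-1))*(V(9) - 92) = (6/2)*(-5/9 - 92) = (6*(½))*(-5*⅑ - 92) = 3*(-5/9 - 92) = 3*(-833/9) = -833/3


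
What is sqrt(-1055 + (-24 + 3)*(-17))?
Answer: I*sqrt(698) ≈ 26.42*I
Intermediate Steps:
sqrt(-1055 + (-24 + 3)*(-17)) = sqrt(-1055 - 21*(-17)) = sqrt(-1055 + 357) = sqrt(-698) = I*sqrt(698)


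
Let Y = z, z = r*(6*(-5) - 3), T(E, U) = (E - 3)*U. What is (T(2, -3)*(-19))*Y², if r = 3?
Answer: -558657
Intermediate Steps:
T(E, U) = U*(-3 + E) (T(E, U) = (-3 + E)*U = U*(-3 + E))
z = -99 (z = 3*(6*(-5) - 3) = 3*(-30 - 3) = 3*(-33) = -99)
Y = -99
(T(2, -3)*(-19))*Y² = (-3*(-3 + 2)*(-19))*(-99)² = (-3*(-1)*(-19))*9801 = (3*(-19))*9801 = -57*9801 = -558657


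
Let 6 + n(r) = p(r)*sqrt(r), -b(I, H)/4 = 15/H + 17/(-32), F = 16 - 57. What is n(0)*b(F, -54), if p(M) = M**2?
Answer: -233/12 ≈ -19.417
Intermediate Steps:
F = -41
b(I, H) = 17/8 - 60/H (b(I, H) = -4*(15/H + 17/(-32)) = -4*(15/H + 17*(-1/32)) = -4*(15/H - 17/32) = -4*(-17/32 + 15/H) = 17/8 - 60/H)
n(r) = -6 + r**(5/2) (n(r) = -6 + r**2*sqrt(r) = -6 + r**(5/2))
n(0)*b(F, -54) = (-6 + 0**(5/2))*(17/8 - 60/(-54)) = (-6 + 0)*(17/8 - 60*(-1/54)) = -6*(17/8 + 10/9) = -6*233/72 = -233/12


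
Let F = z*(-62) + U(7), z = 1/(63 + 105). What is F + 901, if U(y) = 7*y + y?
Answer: 80357/84 ≈ 956.63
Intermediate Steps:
z = 1/168 ≈ 0.0059524
U(y) = 8*y
F = 4673/84 (F = (1/168)*(-62) + 8*7 = -31/84 + 56 = 4673/84 ≈ 55.631)
F + 901 = 4673/84 + 901 = 80357/84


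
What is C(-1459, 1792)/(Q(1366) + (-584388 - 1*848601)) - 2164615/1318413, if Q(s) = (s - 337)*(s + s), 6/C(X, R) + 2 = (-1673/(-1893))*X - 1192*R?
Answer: -4023567656642453437393/2450654691430284872805 ≈ -1.6418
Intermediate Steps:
C(X, R) = 6/(-2 - 1192*R + 1673*X/1893) (C(X, R) = 6/(-2 + ((-1673/(-1893))*X - 1192*R)) = 6/(-2 + ((-1673*(-1/1893))*X - 1192*R)) = 6/(-2 + (1673*X/1893 - 1192*R)) = 6/(-2 + (-1192*R + 1673*X/1893)) = 6/(-2 - 1192*R + 1673*X/1893))
Q(s) = 2*s*(-337 + s) (Q(s) = (-337 + s)*(2*s) = 2*s*(-337 + s))
C(-1459, 1792)/(Q(1366) + (-584388 - 1*848601)) - 2164615/1318413 = (-11358/(3786 - 1673*(-1459) + 2256456*1792))/(2*1366*(-337 + 1366) + (-584388 - 1*848601)) - 2164615/1318413 = (-11358/(3786 + 2440907 + 4043569152))/(2*1366*1029 + (-584388 - 848601)) - 2164615*1/1318413 = (-11358/4046013845)/(2811228 - 1432989) - 2164615/1318413 = -11358*1/4046013845/1378239 - 2164615/1318413 = -11358/4046013845*1/1378239 - 2164615/1318413 = -3786/1858791358572985 - 2164615/1318413 = -4023567656642453437393/2450654691430284872805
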